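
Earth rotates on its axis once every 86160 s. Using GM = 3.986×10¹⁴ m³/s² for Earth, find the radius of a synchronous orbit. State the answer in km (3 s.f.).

A synchronous orbit has period T, so by Kepler's third law a = (μT²/4π²)^(1/3).
μT²/4π² = 3.986×10¹⁴ × (8.616×10⁴)² / 39.48 = 7.495×10²² m³.
a = 4.216×10⁷ m = 42163 km.

r_sync ≈ 42200 km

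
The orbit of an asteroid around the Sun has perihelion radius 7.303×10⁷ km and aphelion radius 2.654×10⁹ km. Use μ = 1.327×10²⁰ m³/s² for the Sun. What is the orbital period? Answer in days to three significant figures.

Semi-major axis a = (r_p + r_a)/2 = (7.3030×10⁷ + 2.6540×10⁹)/2 = 1.3635×10⁹ km = 1.364×10¹² m.
By Kepler's third law T = 2π√(a³/μ) = 2π × 1.382×10⁸ = 8.684×10⁸ s.
= 10050 days.

T ≈ 10100 days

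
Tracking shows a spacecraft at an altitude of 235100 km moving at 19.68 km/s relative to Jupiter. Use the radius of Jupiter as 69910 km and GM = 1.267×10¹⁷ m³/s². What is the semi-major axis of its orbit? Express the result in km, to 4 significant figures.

r = 69910 + 235100 = 3.0501×10⁵ km = 3.050×10⁸ m.
Vis-viva rearranged: 1/a = 2/r − v²/μ = 6.557×10⁻⁹ − 3.057×10⁻⁹ = 3.500×10⁻⁹ m⁻¹.
a = 2.857×10⁸ m = 2.8569×10⁵ km.

a ≈ 2.857×10⁵ km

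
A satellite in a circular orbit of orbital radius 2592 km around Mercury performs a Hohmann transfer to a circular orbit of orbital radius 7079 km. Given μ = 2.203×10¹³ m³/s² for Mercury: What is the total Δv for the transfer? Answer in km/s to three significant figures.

Δv_total ≈ 1.08 km/s

r₁ = 2592 km = 2.592×10⁶ m.
r₂ = 7079 km = 7.079×10⁶ m.
Transfer ellipse a_t = (r₁ + r₂)/2 = 4.836×10⁶ m.
At r₁: circular v_c1 = √(μ/r₁) = 2915 m/s; transfer-periherm v_p = √[μ(2/r₁ − 1/a_t)] = 3527 m/s.
Δv₁ = v_p − v_c1 = 612.1 m/s.
At r₂: circular v_c2 = √(μ/r₂) = 1764 m/s; transfer-apoherm v_a = √[μ(2/r₂ − 1/a_t)] = 1292 m/s.
Δv₂ = v_c2 − v_a = 472.5 m/s.
Total Δv = Δv₁ + Δv₂ = 1085 m/s = 1.085 km/s.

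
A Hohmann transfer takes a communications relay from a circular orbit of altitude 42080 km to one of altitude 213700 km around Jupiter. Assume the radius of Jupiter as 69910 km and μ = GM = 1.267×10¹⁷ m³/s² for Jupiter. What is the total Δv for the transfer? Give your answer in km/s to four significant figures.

r₁ = 69910 + 42080 = 111990 km = 1.1199×10⁸ m.
r₂ = 69910 + 213700 = 283610 km = 2.8361×10⁸ m.
Transfer ellipse a_t = (r₁ + r₂)/2 = 1.978×10⁸ m.
At r₁: circular v_c1 = √(μ/r₁) = 33640 m/s; transfer-perijove v_p = √[μ(2/r₁ − 1/a_t)] = 40280 m/s.
Δv₁ = v_p − v_c1 = 6640 m/s.
At r₂: circular v_c2 = √(μ/r₂) = 21140 m/s; transfer-apojove v_a = √[μ(2/r₂ − 1/a_t)] = 15900 m/s.
Δv₂ = v_c2 − v_a = 5232 m/s.
Total Δv = Δv₁ + Δv₂ = 11870 m/s = 11.87 km/s.

Δv_total ≈ 11.87 km/s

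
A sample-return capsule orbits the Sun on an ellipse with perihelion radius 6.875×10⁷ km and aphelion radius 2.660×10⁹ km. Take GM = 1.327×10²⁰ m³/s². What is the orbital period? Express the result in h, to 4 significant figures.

Semi-major axis a = (r_p + r_a)/2 = (6.8750×10⁷ + 2.6600×10⁹)/2 = 1.3644×10⁹ km = 1.364×10¹² m.
By Kepler's third law T = 2π√(a³/μ) = 2π × 1.383×10⁸ = 8.693×10⁸ s.
= 2.415×10⁵ h.

T ≈ 241500 h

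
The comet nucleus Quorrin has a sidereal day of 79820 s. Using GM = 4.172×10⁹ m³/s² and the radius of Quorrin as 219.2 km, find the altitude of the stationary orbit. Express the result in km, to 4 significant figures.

A synchronous orbit has period T, so by Kepler's third law a = (μT²/4π²)^(1/3).
μT²/4π² = 4.172×10⁹ × (7.982×10⁴)² / 39.48 = 6.733×10¹⁷ m³.
a = 8.765×10⁵ m = 876.47 km.
Altitude h = a − R = 876.47 − 219.2 = 657.27 km.

h_sync ≈ 657.3 km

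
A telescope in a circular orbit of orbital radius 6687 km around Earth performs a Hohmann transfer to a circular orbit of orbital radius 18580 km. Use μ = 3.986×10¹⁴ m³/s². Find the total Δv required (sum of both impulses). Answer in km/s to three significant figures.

Δv_total ≈ 2.90 km/s

r₁ = 6687 km = 6.687×10⁶ m.
r₂ = 18580 km = 1.858×10⁷ m.
Transfer ellipse a_t = (r₁ + r₂)/2 = 1.263×10⁷ m.
At r₁: circular v_c1 = √(μ/r₁) = 7721 m/s; transfer-perigee v_p = √[μ(2/r₁ − 1/a_t)] = 9363 m/s.
Δv₁ = v_p − v_c1 = 1642 m/s.
At r₂: circular v_c2 = √(μ/r₂) = 4632 m/s; transfer-apogee v_a = √[μ(2/r₂ − 1/a_t)] = 3370 m/s.
Δv₂ = v_c2 − v_a = 1262 m/s.
Total Δv = Δv₁ + Δv₂ = 2904 m/s = 2.904 km/s.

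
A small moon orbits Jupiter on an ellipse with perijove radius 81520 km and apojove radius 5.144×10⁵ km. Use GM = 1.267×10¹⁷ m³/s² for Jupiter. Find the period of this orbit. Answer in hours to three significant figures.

Semi-major axis a = (r_p + r_a)/2 = (81520 + 5.1440×10⁵)/2 = 2.9796×10⁵ km = 2.980×10⁸ m.
By Kepler's third law T = 2π√(a³/μ) = 2π × 1.445×10⁴ = 9.079×10⁴ s.
= 25.22 hours.

T ≈ 25.2 hours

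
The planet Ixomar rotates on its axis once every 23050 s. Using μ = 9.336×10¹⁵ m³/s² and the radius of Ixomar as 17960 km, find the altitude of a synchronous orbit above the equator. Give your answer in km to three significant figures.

A synchronous orbit has period T, so by Kepler's third law a = (μT²/4π²)^(1/3).
μT²/4π² = 9.336×10¹⁵ × (2.305×10⁴)² / 39.48 = 1.256×10²³ m³.
a = 5.009×10⁷ m = 50086 km.
Altitude h = a − R = 50086 − 17960 = 32126 km.

h_sync ≈ 32100 km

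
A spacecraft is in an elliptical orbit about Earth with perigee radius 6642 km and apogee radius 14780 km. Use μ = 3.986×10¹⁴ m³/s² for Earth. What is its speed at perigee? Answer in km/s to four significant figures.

v ≈ 9.100 km/s

Semi-major axis a = (r_p + r_a)/2 = 10711 km = 1.071×10⁷ m.
Vis-viva: v² = μ(2/r − 1/a) = 3.986×10¹⁴ × (3.011×10⁻⁷ − 9.336×10⁻⁸) = 8.281×10⁷ m²/s².
v = 9100 m/s = 9.100 km/s.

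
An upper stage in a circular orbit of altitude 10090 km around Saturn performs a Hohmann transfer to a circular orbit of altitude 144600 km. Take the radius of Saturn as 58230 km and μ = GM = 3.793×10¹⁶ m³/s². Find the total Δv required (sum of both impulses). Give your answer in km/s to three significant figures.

r₁ = 58230 + 10090 = 68320 km = 6.8320×10⁷ m.
r₂ = 58230 + 144600 = 202830 km = 2.0283×10⁸ m.
Transfer ellipse a_t = (r₁ + r₂)/2 = 1.356×10⁸ m.
At r₁: circular v_c1 = √(μ/r₁) = 23560 m/s; transfer-perikrone v_p = √[μ(2/r₁ − 1/a_t)] = 28820 m/s.
Δv₁ = v_p − v_c1 = 5258 m/s.
At r₂: circular v_c2 = √(μ/r₂) = 13670 m/s; transfer-apokrone v_a = √[μ(2/r₂ − 1/a_t)] = 9708 m/s.
Δv₂ = v_c2 − v_a = 3967 m/s.
Total Δv = Δv₁ + Δv₂ = 9225 m/s = 9.225 km/s.

Δv_total ≈ 9.23 km/s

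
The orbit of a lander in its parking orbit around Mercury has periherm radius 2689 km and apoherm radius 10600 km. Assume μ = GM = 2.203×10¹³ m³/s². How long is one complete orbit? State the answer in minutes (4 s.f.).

Semi-major axis a = (r_p + r_a)/2 = (2689.0 + 10600)/2 = 6644.5 km = 6.644×10⁶ m.
By Kepler's third law T = 2π√(a³/μ) = 2π × 3.649×10³ = 2.293×10⁴ s.
= 382.1 minutes.

T ≈ 382.1 minutes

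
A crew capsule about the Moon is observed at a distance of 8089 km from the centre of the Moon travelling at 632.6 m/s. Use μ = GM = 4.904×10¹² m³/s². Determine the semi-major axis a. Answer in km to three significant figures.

r = 8.089×10⁶ m.
Vis-viva rearranged: 1/a = 2/r − v²/μ = 2.472×10⁻⁷ − 8.160×10⁻⁸ = 1.656×10⁻⁷ m⁻¹.
a = 6.037×10⁶ m = 6037.0 km.

a ≈ 6040 km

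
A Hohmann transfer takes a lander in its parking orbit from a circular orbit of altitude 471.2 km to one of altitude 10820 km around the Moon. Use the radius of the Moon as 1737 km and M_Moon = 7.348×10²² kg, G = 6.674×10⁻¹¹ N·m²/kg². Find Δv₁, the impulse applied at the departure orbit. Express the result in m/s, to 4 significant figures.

μ = GM = 6.674×10⁻¹¹ × 7.348×10²² = 4.904×10¹² m³/s².
r₁ = 1737 + 471.2 = 2208.2 km = 2.2082×10⁶ m.
r₂ = 1737 + 10820 = 12557 km = 1.2557×10⁷ m.
Transfer ellipse a_t = (r₁ + r₂)/2 = 7.383×10⁶ m.
At r₁: circular v_c1 = √(μ/r₁) = 1490 m/s; transfer-perilune v_p = √[μ(2/r₁ − 1/a_t)] = 1944 m/s.
Δv₁ = v_p − v_c1 = 453.3 m/s.

Δv ≈ 453.3 m/s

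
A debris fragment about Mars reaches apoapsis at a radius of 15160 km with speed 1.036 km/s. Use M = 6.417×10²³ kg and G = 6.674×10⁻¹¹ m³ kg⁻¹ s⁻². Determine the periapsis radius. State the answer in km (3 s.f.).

μ = GM = 6.674×10⁻¹¹ × 6.417×10²³ = 4.283×10¹³ m³/s².
r_a = 1.516×10⁷ m.
Specific energy ε = v²/2 − μ/r = -2.288×10⁶ J/kg, so a = −μ/(2ε) = 9.358×10⁶ m.
The apsides satisfy r_p + r_a = 2a, so the periapsis radius is 2a − r_a = 3.555×10⁶ m = 3555.2 km.

periapsis radius ≈ 3560 km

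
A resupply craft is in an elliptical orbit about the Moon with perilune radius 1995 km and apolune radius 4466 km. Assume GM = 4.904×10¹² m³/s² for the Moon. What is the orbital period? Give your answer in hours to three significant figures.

T ≈ 4.58 hours

Semi-major axis a = (r_p + r_a)/2 = (1995.0 + 4466.0)/2 = 3230.5 km = 3.230×10⁶ m.
By Kepler's third law T = 2π√(a³/μ) = 2π × 2.622×10³ = 1.647×10⁴ s.
= 4.576 hours.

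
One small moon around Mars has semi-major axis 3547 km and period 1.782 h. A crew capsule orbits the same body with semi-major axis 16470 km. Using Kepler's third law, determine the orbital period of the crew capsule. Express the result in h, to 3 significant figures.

Kepler's third law: T² ∝ a³, so T₂ = T₁ (a₂/a₁)^(3/2).
a₂/a₁ = 4.643, (a₂/a₁)^(3/2) = 10.01.
T₂ = 1.782 × 10.01 = 17.83 h.

T₂ ≈ 17.8 h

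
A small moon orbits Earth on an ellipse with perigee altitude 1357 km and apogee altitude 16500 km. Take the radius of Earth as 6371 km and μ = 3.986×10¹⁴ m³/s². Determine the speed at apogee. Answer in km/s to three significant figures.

r_p = 6371 + 1357 = 7728.0 km = 7.7280×10⁶ m.
r_a = 6371 + 16500 = 22871 km = 2.2871×10⁷ m.
Semi-major axis a = (r_p + r_a)/2 = 15300 km = 1.530×10⁷ m.
Vis-viva: v² = μ(2/r − 1/a) = 3.986×10¹⁴ × (8.745×10⁻⁸ − 6.536×10⁻⁸) = 8.803×10⁶ m²/s².
v = 2967 m/s = 2.967 km/s.

v ≈ 2.97 km/s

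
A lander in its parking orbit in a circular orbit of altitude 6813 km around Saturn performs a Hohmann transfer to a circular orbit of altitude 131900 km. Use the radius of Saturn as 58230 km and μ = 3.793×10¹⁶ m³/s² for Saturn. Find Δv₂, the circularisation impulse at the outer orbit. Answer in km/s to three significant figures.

Δv ≈ 4.04 km/s

r₁ = 58230 + 6813 = 65043 km = 6.5043×10⁷ m.
r₂ = 58230 + 131900 = 190130 km = 1.9013×10⁸ m.
Transfer ellipse a_t = (r₁ + r₂)/2 = 1.276×10⁸ m.
At r₁: circular v_c1 = √(μ/r₁) = 24150 m/s; transfer-perikrone v_p = √[μ(2/r₁ − 1/a_t)] = 29480 m/s.
At r₂: circular v_c2 = √(μ/r₂) = 14120 m/s; transfer-apokrone v_a = √[μ(2/r₂ − 1/a_t)] = 10080 m/s.
Δv₂ = v_c2 − v_a = 4040 m/s.
= 4.040 km/s.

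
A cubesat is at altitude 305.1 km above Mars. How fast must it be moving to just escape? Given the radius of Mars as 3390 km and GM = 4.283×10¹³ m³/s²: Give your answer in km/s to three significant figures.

v_esc ≈ 4.81 km/s

r = 3390 + 305.1 = 3695.1 km = 3.6951×10⁶ m.
Escape speed v_esc = √(2μ/r) = √(2 × 4.283×10¹³ / 3.695×10⁶) = √(2.318×10⁷) = 4815 m/s.
= 4.815 km/s.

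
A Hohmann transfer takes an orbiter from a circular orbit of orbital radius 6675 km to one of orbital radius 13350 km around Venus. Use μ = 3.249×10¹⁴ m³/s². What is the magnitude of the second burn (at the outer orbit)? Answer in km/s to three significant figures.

r₁ = 6675 km = 6.675×10⁶ m.
r₂ = 13350 km = 1.335×10⁷ m.
Transfer ellipse a_t = (r₁ + r₂)/2 = 1.001×10⁷ m.
At r₁: circular v_c1 = √(μ/r₁) = 6977 m/s; transfer-periapsis v_p = √[μ(2/r₁ − 1/a_t)] = 8056 m/s.
At r₂: circular v_c2 = √(μ/r₂) = 4933 m/s; transfer-apoapsis v_a = √[μ(2/r₂ − 1/a_t)] = 4028 m/s.
Δv₂ = v_c2 − v_a = 905.3 m/s.
= 0.9053 km/s.

Δv ≈ 0.905 km/s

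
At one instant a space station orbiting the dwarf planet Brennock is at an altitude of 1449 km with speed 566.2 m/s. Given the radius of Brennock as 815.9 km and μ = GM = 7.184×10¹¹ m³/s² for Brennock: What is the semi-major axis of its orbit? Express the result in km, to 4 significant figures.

a ≈ 2289 km

r = 815.9 + 1449 = 2264.9 km = 2.265×10⁶ m.
Vis-viva rearranged: 1/a = 2/r − v²/μ = 8.830×10⁻⁷ − 4.462×10⁻⁷ = 4.368×10⁻⁷ m⁻¹.
a = 2.289×10⁶ m = 2289.4 km.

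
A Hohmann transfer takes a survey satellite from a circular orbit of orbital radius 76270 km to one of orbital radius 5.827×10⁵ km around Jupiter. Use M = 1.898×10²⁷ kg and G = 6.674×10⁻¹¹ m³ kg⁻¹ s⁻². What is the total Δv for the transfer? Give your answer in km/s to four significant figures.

μ = GM = 6.674×10⁻¹¹ × 1.898×10²⁷ = 1.267×10¹⁷ m³/s².
r₁ = 76270 km = 7.627×10⁷ m.
r₂ = 5.827×10⁵ km = 5.827×10⁸ m.
Transfer ellipse a_t = (r₁ + r₂)/2 = 3.295×10⁸ m.
At r₁: circular v_c1 = √(μ/r₁) = 40750 m/s; transfer-perijove v_p = √[μ(2/r₁ − 1/a_t)] = 54200 m/s.
Δv₁ = v_p − v_c1 = 13440 m/s.
At r₂: circular v_c2 = √(μ/r₂) = 14740 m/s; transfer-apojove v_a = √[μ(2/r₂ − 1/a_t)] = 7094 m/s.
Δv₂ = v_c2 − v_a = 7650 m/s.
Total Δv = Δv₁ + Δv₂ = 21090 m/s = 21.09 km/s.

Δv_total ≈ 21.09 km/s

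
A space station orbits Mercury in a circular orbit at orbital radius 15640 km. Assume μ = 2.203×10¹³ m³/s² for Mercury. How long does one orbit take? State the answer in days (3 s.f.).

T ≈ 0.958 days

r = 15640 km = 1.564×10⁷ m.
Kepler's third law: T = 2π√(r³/μ) = 2π√((1.564×10⁷)³ / 2.203×10¹³).
r³/μ = 1.737×10⁸ s², so T = 2π × 1.318×10⁴ = 8.280×10⁴ s.
Converting: 8.280×10⁴ s ÷ 86400 = 0.9583 days.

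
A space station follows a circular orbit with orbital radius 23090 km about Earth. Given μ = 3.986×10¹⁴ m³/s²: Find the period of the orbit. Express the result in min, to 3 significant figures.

T ≈ 582 min

r = 23090 km = 2.309×10⁷ m.
Kepler's third law: T = 2π√(r³/μ) = 2π√((2.309×10⁷)³ / 3.986×10¹⁴).
r³/μ = 3.088×10⁷ s², so T = 2π × 5.557×10³ = 3.492×10⁴ s.
Converting: 3.492×10⁴ s ÷ 60.00 = 582.0 min.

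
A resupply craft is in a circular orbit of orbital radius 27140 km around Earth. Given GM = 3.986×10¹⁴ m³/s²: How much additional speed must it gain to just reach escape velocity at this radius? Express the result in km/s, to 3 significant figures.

Δv ≈ 1.59 km/s

r = 27140 km = 2.714×10⁷ m.
Circular speed v_c = √(μ/r) = 3832 m/s.
Escape speed v_esc = √(2μ/r) = √2 × v_c = 5420 m/s.
Δv = v_esc − v_c = 1587 m/s = 1.587 km/s.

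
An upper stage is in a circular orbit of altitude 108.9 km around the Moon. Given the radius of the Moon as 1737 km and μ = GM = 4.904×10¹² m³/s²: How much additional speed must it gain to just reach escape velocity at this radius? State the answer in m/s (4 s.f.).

r = 1737 + 108.9 = 1845.9 km = 1.8459×10⁶ m.
Circular speed v_c = √(μ/r) = 1630 m/s.
Escape speed v_esc = √(2μ/r) = √2 × v_c = 2305 m/s.
Δv = v_esc − v_c = 675.1 m/s.

Δv ≈ 675.1 m/s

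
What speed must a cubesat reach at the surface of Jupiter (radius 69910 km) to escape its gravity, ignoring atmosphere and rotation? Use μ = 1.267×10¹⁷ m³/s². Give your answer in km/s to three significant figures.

v_esc ≈ 60.2 km/s

r = R = 6.991×10⁷ m.
Escape speed v_esc = √(2μ/r) = √(2 × 1.267×10¹⁷ / 6.991×10⁷) = √(3.625×10⁹) = 60210 m/s.
= 60.21 km/s.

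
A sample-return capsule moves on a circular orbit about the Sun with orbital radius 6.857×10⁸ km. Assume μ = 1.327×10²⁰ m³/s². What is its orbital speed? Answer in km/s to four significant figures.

r = 6.857×10⁸ km = 6.857×10¹¹ m.
For a circular orbit v = √(μ/r) = √(1.327×10²⁰ / 6.857×10¹¹) = √(1.935×10⁸) = 13910 m/s.
That is 13.91 km/s.

v ≈ 13.91 km/s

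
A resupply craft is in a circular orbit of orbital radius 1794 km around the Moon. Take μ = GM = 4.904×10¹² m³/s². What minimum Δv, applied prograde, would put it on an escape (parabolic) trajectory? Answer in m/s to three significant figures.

Δv ≈ 685 m/s

r = 1794 km = 1.794×10⁶ m.
Circular speed v_c = √(μ/r) = 1653 m/s.
Escape speed v_esc = √(2μ/r) = √2 × v_c = 2338 m/s.
Δv = v_esc − v_c = 684.8 m/s.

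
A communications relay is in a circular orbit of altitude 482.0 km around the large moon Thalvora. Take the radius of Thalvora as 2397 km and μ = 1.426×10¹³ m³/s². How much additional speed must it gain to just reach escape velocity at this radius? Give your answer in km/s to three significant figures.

r = 2397 + 482.0 = 2879.0 km = 2.8790×10⁶ m.
Circular speed v_c = √(μ/r) = 2226 m/s.
Escape speed v_esc = √(2μ/r) = √2 × v_c = 3147 m/s.
Δv = v_esc − v_c = 921.9 m/s = 0.9219 km/s.

Δv ≈ 0.922 km/s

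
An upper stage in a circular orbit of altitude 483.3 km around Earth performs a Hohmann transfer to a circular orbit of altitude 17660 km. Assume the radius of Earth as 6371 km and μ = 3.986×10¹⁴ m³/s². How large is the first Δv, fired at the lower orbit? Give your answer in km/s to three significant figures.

r₁ = 6371 + 483.3 = 6854.3 km = 6.8543×10⁶ m.
r₂ = 6371 + 17660 = 24031 km = 2.4031×10⁷ m.
Transfer ellipse a_t = (r₁ + r₂)/2 = 1.544×10⁷ m.
At r₁: circular v_c1 = √(μ/r₁) = 7626 m/s; transfer-perigee v_p = √[μ(2/r₁ − 1/a_t)] = 9513 m/s.
Δv₁ = v_p − v_c1 = 1887 m/s.
= 1.887 km/s.

Δv ≈ 1.89 km/s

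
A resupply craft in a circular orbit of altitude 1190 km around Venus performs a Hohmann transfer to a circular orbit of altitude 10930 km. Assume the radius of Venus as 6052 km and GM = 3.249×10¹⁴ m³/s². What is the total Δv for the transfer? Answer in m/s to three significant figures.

r₁ = 6052 + 1190 = 7242.0 km = 7.2420×10⁶ m.
r₂ = 6052 + 10930 = 16982 km = 1.6982×10⁷ m.
Transfer ellipse a_t = (r₁ + r₂)/2 = 1.211×10⁷ m.
At r₁: circular v_c1 = √(μ/r₁) = 6698 m/s; transfer-periapsis v_p = √[μ(2/r₁ − 1/a_t)] = 7931 m/s.
Δv₁ = v_p − v_c1 = 1233 m/s.
At r₂: circular v_c2 = √(μ/r₂) = 4374 m/s; transfer-apoapsis v_a = √[μ(2/r₂ − 1/a_t)] = 3382 m/s.
Δv₂ = v_c2 − v_a = 991.8 m/s.
Total Δv = Δv₁ + Δv₂ = 2225 m/s.

Δv_total ≈ 2220 m/s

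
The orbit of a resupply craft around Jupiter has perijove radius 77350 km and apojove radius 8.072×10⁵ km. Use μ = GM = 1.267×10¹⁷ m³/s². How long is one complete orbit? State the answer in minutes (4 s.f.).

T ≈ 2736 minutes

Semi-major axis a = (r_p + r_a)/2 = (77350 + 8.0720×10⁵)/2 = 4.4228×10⁵ km = 4.423×10⁸ m.
By Kepler's third law T = 2π√(a³/μ) = 2π × 2.613×10⁴ = 1.642×10⁵ s.
= 2736 minutes.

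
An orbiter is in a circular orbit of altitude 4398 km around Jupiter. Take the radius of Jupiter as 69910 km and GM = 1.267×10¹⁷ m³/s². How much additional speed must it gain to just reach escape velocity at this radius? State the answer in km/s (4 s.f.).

r = 69910 + 4398 = 74308 km = 7.4308×10⁷ m.
Circular speed v_c = √(μ/r) = 41290 m/s.
Escape speed v_esc = √(2μ/r) = √2 × v_c = 58400 m/s.
Δv = v_esc − v_c = 17100 m/s = 17.10 km/s.

Δv ≈ 17.10 km/s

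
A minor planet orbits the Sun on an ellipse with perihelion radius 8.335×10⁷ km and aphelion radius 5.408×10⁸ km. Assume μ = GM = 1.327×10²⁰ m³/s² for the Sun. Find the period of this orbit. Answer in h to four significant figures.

Semi-major axis a = (r_p + r_a)/2 = (8.3350×10⁷ + 5.4080×10⁸)/2 = 3.1208×10⁸ km = 3.121×10¹¹ m.
By Kepler's third law T = 2π√(a³/μ) = 2π × 1.513×10⁷ = 9.509×10⁷ s.
= 26410 h.

T ≈ 26410 h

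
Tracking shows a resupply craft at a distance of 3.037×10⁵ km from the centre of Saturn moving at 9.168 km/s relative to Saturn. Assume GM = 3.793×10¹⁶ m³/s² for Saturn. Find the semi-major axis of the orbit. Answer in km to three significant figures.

a ≈ 2.29×10⁵ km

r = 3.037×10⁸ m.
Vis-viva rearranged: 1/a = 2/r − v²/μ = 6.585×10⁻⁹ − 2.216×10⁻⁹ = 4.369×10⁻⁹ m⁻¹.
a = 2.289×10⁸ m = 2.2886×10⁵ km.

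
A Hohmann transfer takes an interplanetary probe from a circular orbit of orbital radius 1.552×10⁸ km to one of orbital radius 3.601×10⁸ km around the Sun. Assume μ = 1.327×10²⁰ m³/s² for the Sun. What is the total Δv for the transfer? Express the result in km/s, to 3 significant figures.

Δv_total ≈ 9.63 km/s

r₁ = 1.552×10⁸ km = 1.552×10¹¹ m.
r₂ = 3.601×10⁸ km = 3.601×10¹¹ m.
Transfer ellipse a_t = (r₁ + r₂)/2 = 2.576×10¹¹ m.
At r₁: circular v_c1 = √(μ/r₁) = 29240 m/s; transfer-perihelion v_p = √[μ(2/r₁ − 1/a_t)] = 34570 m/s.
Δv₁ = v_p − v_c1 = 5328 m/s.
At r₂: circular v_c2 = √(μ/r₂) = 19200 m/s; transfer-aphelion v_a = √[μ(2/r₂ − 1/a_t)] = 14900 m/s.
Δv₂ = v_c2 − v_a = 4298 m/s.
Total Δv = Δv₁ + Δv₂ = 9626 m/s = 9.626 km/s.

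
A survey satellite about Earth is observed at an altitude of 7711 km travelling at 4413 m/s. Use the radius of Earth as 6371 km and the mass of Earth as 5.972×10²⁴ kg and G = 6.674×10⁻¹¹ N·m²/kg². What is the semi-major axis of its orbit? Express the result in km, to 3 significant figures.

μ = GM = 6.674×10⁻¹¹ × 5.972×10²⁴ = 3.986×10¹⁴ m³/s².
r = 6371 + 7711 = 14082 km = 1.408×10⁷ m.
Vis-viva rearranged: 1/a = 2/r − v²/μ = 1.420×10⁻⁷ − 4.886×10⁻⁸ = 9.316×10⁻⁸ m⁻¹.
a = 1.073×10⁷ m = 10734 km.

a ≈ 10700 km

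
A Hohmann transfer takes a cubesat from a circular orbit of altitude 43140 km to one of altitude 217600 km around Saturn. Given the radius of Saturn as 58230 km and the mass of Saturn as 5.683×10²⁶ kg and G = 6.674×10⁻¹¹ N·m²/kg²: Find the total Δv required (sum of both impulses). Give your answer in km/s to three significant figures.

μ = GM = 6.674×10⁻¹¹ × 5.683×10²⁶ = 3.793×10¹⁶ m³/s².
r₁ = 58230 + 43140 = 101370 km = 1.0137×10⁸ m.
r₂ = 58230 + 217600 = 275830 km = 2.7583×10⁸ m.
Transfer ellipse a_t = (r₁ + r₂)/2 = 1.886×10⁸ m.
At r₁: circular v_c1 = √(μ/r₁) = 19340 m/s; transfer-perikrone v_p = √[μ(2/r₁ − 1/a_t)] = 23390 m/s.
Δv₁ = v_p − v_c1 = 4049 m/s.
At r₂: circular v_c2 = √(μ/r₂) = 11730 m/s; transfer-apokrone v_a = √[μ(2/r₂ − 1/a_t)] = 8597 m/s.
Δv₂ = v_c2 − v_a = 3129 m/s.
Total Δv = Δv₁ + Δv₂ = 7179 m/s = 7.179 km/s.

Δv_total ≈ 7.18 km/s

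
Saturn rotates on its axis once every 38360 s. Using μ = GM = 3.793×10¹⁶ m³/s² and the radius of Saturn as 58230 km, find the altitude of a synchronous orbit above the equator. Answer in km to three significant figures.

h_sync ≈ 54000 km

A synchronous orbit has period T, so by Kepler's third law a = (μT²/4π²)^(1/3).
μT²/4π² = 3.793×10¹⁶ × (3.836×10⁴)² / 39.48 = 1.414×10²⁴ m³.
a = 1.122×10⁸ m = 1.1223×10⁵ km.
Altitude h = a − R = 1.1223×10⁵ − 58230 = 54005 km.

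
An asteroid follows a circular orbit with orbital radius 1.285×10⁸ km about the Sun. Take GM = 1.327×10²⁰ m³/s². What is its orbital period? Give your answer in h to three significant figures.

r = 1.285×10⁸ km = 1.285×10¹¹ m.
Kepler's third law: T = 2π√(r³/μ) = 2π√((1.285×10¹¹)³ / 1.327×10²⁰).
r³/μ = 1.599×10¹³ s², so T = 2π × 3.999×10⁶ = 2.512×10⁷ s.
Converting: 2.512×10⁷ s ÷ 3600 = 6979 h.

T ≈ 6980 h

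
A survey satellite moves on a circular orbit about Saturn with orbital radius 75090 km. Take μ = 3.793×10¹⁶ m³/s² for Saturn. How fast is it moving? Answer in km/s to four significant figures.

v ≈ 22.48 km/s

r = 75090 km = 7.509×10⁷ m.
For a circular orbit v = √(μ/r) = √(3.793×10¹⁶ / 7.509×10⁷) = √(5.051×10⁸) = 22480 m/s.
That is 22.48 km/s.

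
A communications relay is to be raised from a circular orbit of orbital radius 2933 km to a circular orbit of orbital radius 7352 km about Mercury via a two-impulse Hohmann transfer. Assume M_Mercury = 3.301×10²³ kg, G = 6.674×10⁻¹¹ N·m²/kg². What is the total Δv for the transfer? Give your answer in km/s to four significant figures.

Δv_total ≈ 0.96 km/s

μ = GM = 6.674×10⁻¹¹ × 3.301×10²³ = 2.203×10¹³ m³/s².
r₁ = 2933 km = 2.933×10⁶ m.
r₂ = 7352 km = 7.352×10⁶ m.
Transfer ellipse a_t = (r₁ + r₂)/2 = 5.142×10⁶ m.
At r₁: circular v_c1 = √(μ/r₁) = 2741 m/s; transfer-periherm v_p = √[μ(2/r₁ − 1/a_t)] = 3277 m/s.
Δv₁ = v_p − v_c1 = 536.3 m/s.
At r₂: circular v_c2 = √(μ/r₂) = 1731 m/s; transfer-apoherm v_a = √[μ(2/r₂ − 1/a_t)] = 1307 m/s.
Δv₂ = v_c2 − v_a = 423.7 m/s.
Total Δv = Δv₁ + Δv₂ = 960.0 m/s = 0.96 km/s.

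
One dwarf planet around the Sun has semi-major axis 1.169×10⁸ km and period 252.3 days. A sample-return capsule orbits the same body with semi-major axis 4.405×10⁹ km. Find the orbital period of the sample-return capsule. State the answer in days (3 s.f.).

Kepler's third law: T² ∝ a³, so T₂ = T₁ (a₂/a₁)^(3/2).
a₂/a₁ = 37.68, (a₂/a₁)^(3/2) = 231.3.
T₂ = 252.3 × 231.3 = 58360 days.

T₂ ≈ 58400 days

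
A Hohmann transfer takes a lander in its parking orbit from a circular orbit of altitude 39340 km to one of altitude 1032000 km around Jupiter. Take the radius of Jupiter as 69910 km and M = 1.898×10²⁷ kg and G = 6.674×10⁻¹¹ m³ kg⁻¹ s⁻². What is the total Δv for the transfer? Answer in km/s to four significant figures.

Δv_total ≈ 18.05 km/s

μ = GM = 6.674×10⁻¹¹ × 1.898×10²⁷ = 1.267×10¹⁷ m³/s².
r₁ = 69910 + 39340 = 109250 km = 1.0925×10⁸ m.
r₂ = 69910 + 1032000 = 1101900 km = 1.1019×10⁹ m.
Transfer ellipse a_t = (r₁ + r₂)/2 = 6.056×10⁸ m.
At r₁: circular v_c1 = √(μ/r₁) = 34050 m/s; transfer-perijove v_p = √[μ(2/r₁ − 1/a_t)] = 45930 m/s.
Δv₁ = v_p − v_c1 = 11880 m/s.
At r₂: circular v_c2 = √(μ/r₂) = 10720 m/s; transfer-apojove v_a = √[μ(2/r₂ − 1/a_t)] = 4554 m/s.
Δv₂ = v_c2 − v_a = 6168 m/s.
Total Δv = Δv₁ + Δv₂ = 18050 m/s = 18.05 km/s.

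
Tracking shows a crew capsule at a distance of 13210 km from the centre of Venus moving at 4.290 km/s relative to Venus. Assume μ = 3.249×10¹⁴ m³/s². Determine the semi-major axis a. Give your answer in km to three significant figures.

r = 1.321×10⁷ m.
Specific orbital energy ε = v²/2 − μ/r = (4290)²/2 − 3.249×10¹⁴/1.321×10⁷ = -1.539×10⁷ J/kg.
Since ε = −μ/(2a), a = −μ/(2ε) = 1.055×10⁷ m = 10554 km.

a ≈ 10600 km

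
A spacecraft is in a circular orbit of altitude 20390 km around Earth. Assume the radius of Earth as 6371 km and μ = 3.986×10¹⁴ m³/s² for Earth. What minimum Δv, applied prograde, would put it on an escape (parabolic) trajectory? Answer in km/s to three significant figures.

r = 6371 + 20390 = 26761 km = 2.6761×10⁷ m.
Circular speed v_c = √(μ/r) = 3859 m/s.
Escape speed v_esc = √(2μ/r) = √2 × v_c = 5458 m/s.
Δv = v_esc − v_c = 1599 m/s = 1.599 km/s.

Δv ≈ 1.60 km/s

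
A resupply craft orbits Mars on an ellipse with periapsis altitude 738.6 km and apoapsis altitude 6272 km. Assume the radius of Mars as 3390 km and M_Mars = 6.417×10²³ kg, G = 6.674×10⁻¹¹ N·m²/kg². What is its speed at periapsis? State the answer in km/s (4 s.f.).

μ = GM = 6.674×10⁻¹¹ × 6.417×10²³ = 4.283×10¹³ m³/s².
r_p = 3390 + 738.6 = 4128.6 km = 4.1286×10⁶ m.
r_a = 3390 + 6272 = 9662.0 km = 9.6620×10⁶ m.
Semi-major axis a = (r_p + r_a)/2 = 6895.3 km = 6.895×10⁶ m.
Vis-viva: v² = μ(2/r − 1/a) = 4.283×10¹³ × (4.844×10⁻⁷ − 1.450×10⁻⁷) = 1.454×10⁷ m²/s².
v = 3813 m/s = 3.813 km/s.

v ≈ 3.813 km/s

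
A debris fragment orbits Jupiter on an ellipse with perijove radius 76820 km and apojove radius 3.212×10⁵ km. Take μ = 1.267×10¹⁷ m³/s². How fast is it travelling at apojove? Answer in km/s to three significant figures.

v ≈ 12.3 km/s

Semi-major axis a = (r_p + r_a)/2 = 1.9901×10⁵ km = 1.990×10⁸ m.
Vis-viva: v² = μ(2/r − 1/a) = 1.267×10¹⁷ × (6.227×10⁻⁹ − 5.025×10⁻⁹) = 1.523×10⁸ m²/s².
v = 12340 m/s = 12.34 km/s.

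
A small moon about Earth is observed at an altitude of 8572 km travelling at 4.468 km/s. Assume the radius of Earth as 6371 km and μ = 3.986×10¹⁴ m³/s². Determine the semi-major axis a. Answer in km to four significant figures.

r = 6371 + 8572 = 14943 km = 1.494×10⁷ m.
Specific orbital energy ε = v²/2 − μ/r = (4468)²/2 − 3.986×10¹⁴/1.494×10⁷ = -1.669×10⁷ J/kg.
Since ε = −μ/(2a), a = −μ/(2ε) = 1.194×10⁷ m = 11939 km.

a ≈ 11940 km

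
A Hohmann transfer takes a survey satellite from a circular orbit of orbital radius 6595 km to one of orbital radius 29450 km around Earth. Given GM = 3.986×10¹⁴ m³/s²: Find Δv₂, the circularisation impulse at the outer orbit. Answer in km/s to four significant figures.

Δv ≈ 1.453 km/s

r₁ = 6595 km = 6.595×10⁶ m.
r₂ = 29450 km = 2.945×10⁷ m.
Transfer ellipse a_t = (r₁ + r₂)/2 = 1.802×10⁷ m.
At r₁: circular v_c1 = √(μ/r₁) = 7774 m/s; transfer-perigee v_p = √[μ(2/r₁ − 1/a_t)] = 9938 m/s.
At r₂: circular v_c2 = √(μ/r₂) = 3679 m/s; transfer-apogee v_a = √[μ(2/r₂ − 1/a_t)] = 2225 m/s.
Δv₂ = v_c2 − v_a = 1453 m/s.
= 1.453 km/s.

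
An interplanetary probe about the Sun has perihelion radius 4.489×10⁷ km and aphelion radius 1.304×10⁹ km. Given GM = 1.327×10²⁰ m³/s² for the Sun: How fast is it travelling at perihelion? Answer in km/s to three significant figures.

Semi-major axis a = (r_p + r_a)/2 = 6.7444×10⁸ km = 6.744×10¹¹ m.
Vis-viva: v² = μ(2/r − 1/a) = 1.327×10²⁰ × (4.455×10⁻¹¹ − 1.483×10⁻¹²) = 5.715×10⁹ m²/s².
v = 75600 m/s = 75.60 km/s.

v ≈ 75.6 km/s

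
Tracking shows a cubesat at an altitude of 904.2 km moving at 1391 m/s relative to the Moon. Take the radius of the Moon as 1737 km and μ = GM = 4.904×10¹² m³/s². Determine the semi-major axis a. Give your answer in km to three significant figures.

r = 1737 + 904.2 = 2641.2 km = 2.641×10⁶ m.
Vis-viva rearranged: 1/a = 2/r − v²/μ = 7.572×10⁻⁷ − 3.946×10⁻⁷ = 3.627×10⁻⁷ m⁻¹.
a = 2.757×10⁶ m = 2757.3 km.

a ≈ 2760 km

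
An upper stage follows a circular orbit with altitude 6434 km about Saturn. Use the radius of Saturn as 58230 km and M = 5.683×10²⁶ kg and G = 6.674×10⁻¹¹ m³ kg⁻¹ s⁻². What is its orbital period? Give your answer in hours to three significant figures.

μ = GM = 6.674×10⁻¹¹ × 5.683×10²⁶ = 3.793×10¹⁶ m³/s².
r = 58230 + 6434 = 64664 km = 6.4664×10⁷ m.
Kepler's third law: T = 2π√(r³/μ) = 2π√((6.466×10⁷)³ / 3.793×10¹⁶).
r³/μ = 7.129×10⁶ s², so T = 2π × 2.670×10³ = 1.678×10⁴ s.
Converting: 1.678×10⁴ s ÷ 3600 = 4.660 hours.

T ≈ 4.66 hours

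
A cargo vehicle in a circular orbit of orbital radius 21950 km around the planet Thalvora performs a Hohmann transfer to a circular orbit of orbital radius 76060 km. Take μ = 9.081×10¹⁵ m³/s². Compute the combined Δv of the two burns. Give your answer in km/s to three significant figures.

Δv_total ≈ 8.61 km/s

r₁ = 21950 km = 2.195×10⁷ m.
r₂ = 76060 km = 7.606×10⁷ m.
Transfer ellipse a_t = (r₁ + r₂)/2 = 4.900×10⁷ m.
At r₁: circular v_c1 = √(μ/r₁) = 20340 m/s; transfer-periapsis v_p = √[μ(2/r₁ − 1/a_t)] = 25340 m/s.
Δv₁ = v_p − v_c1 = 5000 m/s.
At r₂: circular v_c2 = √(μ/r₂) = 10930 m/s; transfer-apoapsis v_a = √[μ(2/r₂ − 1/a_t)] = 7313 m/s.
Δv₂ = v_c2 − v_a = 3614 m/s.
Total Δv = Δv₁ + Δv₂ = 8614 m/s = 8.614 km/s.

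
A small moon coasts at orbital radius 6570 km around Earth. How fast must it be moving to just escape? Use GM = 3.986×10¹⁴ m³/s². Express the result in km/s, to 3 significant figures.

r = 6570 km = 6.570×10⁶ m.
Escape speed v_esc = √(2μ/r) = √(2 × 3.986×10¹⁴ / 6.570×10⁶) = √(1.213×10⁸) = 11020 m/s.
= 11.02 km/s.

v_esc ≈ 11.0 km/s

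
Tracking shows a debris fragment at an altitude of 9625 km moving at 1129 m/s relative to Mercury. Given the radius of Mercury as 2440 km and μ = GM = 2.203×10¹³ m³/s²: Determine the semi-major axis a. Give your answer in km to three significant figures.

a ≈ 9270 km

r = 2440 + 9625 = 12065 km = 1.206×10⁷ m.
Vis-viva rearranged: 1/a = 2/r − v²/μ = 1.658×10⁻⁷ − 5.786×10⁻⁸ = 1.079×10⁻⁷ m⁻¹.
a = 9.267×10⁶ m = 9267.0 km.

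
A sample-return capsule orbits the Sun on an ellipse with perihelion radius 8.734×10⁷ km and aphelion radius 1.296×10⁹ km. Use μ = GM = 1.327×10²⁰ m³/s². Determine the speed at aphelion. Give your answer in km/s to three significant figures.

Semi-major axis a = (r_p + r_a)/2 = 6.9167×10⁸ km = 6.917×10¹¹ m.
Vis-viva: v² = μ(2/r − 1/a) = 1.327×10²⁰ × (1.543×10⁻¹² − 1.446×10⁻¹²) = 1.293×10⁷ m²/s².
v = 3596 m/s = 3.596 km/s.

v ≈ 3.60 km/s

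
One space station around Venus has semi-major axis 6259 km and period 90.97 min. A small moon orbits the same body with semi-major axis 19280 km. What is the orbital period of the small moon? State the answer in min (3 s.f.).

Kepler's third law: T² ∝ a³, so T₂ = T₁ (a₂/a₁)^(3/2).
a₂/a₁ = 3.080, (a₂/a₁)^(3/2) = 5.406.
T₂ = 90.97 × 5.406 = 491.8 min.

T₂ ≈ 492 min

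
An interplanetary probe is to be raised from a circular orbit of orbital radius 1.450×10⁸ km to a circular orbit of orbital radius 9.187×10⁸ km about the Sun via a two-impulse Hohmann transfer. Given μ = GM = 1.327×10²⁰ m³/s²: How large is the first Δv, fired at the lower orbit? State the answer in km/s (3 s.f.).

Δv ≈ 9.51 km/s

r₁ = 1.450×10⁸ km = 1.450×10¹¹ m.
r₂ = 9.187×10⁸ km = 9.187×10¹¹ m.
Transfer ellipse a_t = (r₁ + r₂)/2 = 5.318×10¹¹ m.
At r₁: circular v_c1 = √(μ/r₁) = 30250 m/s; transfer-perihelion v_p = √[μ(2/r₁ − 1/a_t)] = 39760 m/s.
Δv₁ = v_p − v_c1 = 9508 m/s.
= 9.508 km/s.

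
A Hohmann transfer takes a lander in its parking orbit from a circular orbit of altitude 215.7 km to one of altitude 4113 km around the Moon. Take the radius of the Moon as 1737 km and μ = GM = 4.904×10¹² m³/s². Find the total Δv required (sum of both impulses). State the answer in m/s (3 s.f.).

Δv_total ≈ 624 m/s

r₁ = 1737 + 215.7 = 1952.7 km = 1.9527×10⁶ m.
r₂ = 1737 + 4113 = 5850.0 km = 5.8500×10⁶ m.
Transfer ellipse a_t = (r₁ + r₂)/2 = 3.901×10⁶ m.
At r₁: circular v_c1 = √(μ/r₁) = 1585 m/s; transfer-perilune v_p = √[μ(2/r₁ − 1/a_t)] = 1941 m/s.
Δv₁ = v_p − v_c1 = 355.8 m/s.
At r₂: circular v_c2 = √(μ/r₂) = 915.6 m/s; transfer-apolune v_a = √[μ(2/r₂ − 1/a_t)] = 647.8 m/s.
Δv₂ = v_c2 − v_a = 267.8 m/s.
Total Δv = Δv₁ + Δv₂ = 623.7 m/s.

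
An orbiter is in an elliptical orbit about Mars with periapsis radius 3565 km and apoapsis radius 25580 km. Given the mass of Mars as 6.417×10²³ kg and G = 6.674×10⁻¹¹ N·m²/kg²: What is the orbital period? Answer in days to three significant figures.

T ≈ 0.618 days

μ = GM = 6.674×10⁻¹¹ × 6.417×10²³ = 4.283×10¹³ m³/s².
Semi-major axis a = (r_p + r_a)/2 = (3565.0 + 25580)/2 = 14572 km = 1.457×10⁷ m.
By Kepler's third law T = 2π√(a³/μ) = 2π × 8.500×10³ = 5.341×10⁴ s.
= 0.6182 days.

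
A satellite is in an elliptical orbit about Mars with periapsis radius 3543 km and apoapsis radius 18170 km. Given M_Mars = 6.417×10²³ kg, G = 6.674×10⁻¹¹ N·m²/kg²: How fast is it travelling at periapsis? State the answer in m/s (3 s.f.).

v ≈ 4500 m/s

μ = GM = 6.674×10⁻¹¹ × 6.417×10²³ = 4.283×10¹³ m³/s².
Semi-major axis a = (r_p + r_a)/2 = 10856 km = 1.086×10⁷ m.
Vis-viva: v² = μ(2/r − 1/a) = 4.283×10¹³ × (5.645×10⁻⁷ − 9.211×10⁻⁸) = 2.023×10⁷ m²/s².
v = 4498 m/s.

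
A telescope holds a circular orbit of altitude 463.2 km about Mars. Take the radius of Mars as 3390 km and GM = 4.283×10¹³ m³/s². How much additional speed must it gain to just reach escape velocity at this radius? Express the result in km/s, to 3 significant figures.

Δv ≈ 1.38 km/s

r = 3390 + 463.2 = 3853.2 km = 3.8532×10⁶ m.
Circular speed v_c = √(μ/r) = 3334 m/s.
Escape speed v_esc = √(2μ/r) = √2 × v_c = 4715 m/s.
Δv = v_esc − v_c = 1381 m/s = 1.381 km/s.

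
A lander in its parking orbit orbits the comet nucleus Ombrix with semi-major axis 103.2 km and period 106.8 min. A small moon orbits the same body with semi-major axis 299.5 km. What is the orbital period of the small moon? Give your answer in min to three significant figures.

Kepler's third law: T² ∝ a³, so T₂ = T₁ (a₂/a₁)^(3/2).
a₂/a₁ = 2.902, (a₂/a₁)^(3/2) = 4.944.
T₂ = 106.8 × 4.944 = 528.0 min.

T₂ ≈ 528 min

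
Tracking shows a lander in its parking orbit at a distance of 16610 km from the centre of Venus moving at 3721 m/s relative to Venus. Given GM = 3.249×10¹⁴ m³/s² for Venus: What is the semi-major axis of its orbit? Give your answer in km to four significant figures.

a ≈ 12850 km

r = 1.661×10⁷ m.
Specific orbital energy ε = v²/2 − μ/r = (3721)²/2 − 3.249×10¹⁴/1.661×10⁷ = -1.264×10⁷ J/kg.
Since ε = −μ/(2a), a = −μ/(2ε) = 1.285×10⁷ m = 12855 km.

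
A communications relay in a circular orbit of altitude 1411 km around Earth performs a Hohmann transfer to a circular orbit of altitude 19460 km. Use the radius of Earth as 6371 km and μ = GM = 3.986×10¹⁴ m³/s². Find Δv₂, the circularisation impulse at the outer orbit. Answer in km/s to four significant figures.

r₁ = 6371 + 1411 = 7782.0 km = 7.7820×10⁶ m.
r₂ = 6371 + 19460 = 25831 km = 2.5831×10⁷ m.
Transfer ellipse a_t = (r₁ + r₂)/2 = 1.681×10⁷ m.
At r₁: circular v_c1 = √(μ/r₁) = 7157 m/s; transfer-perigee v_p = √[μ(2/r₁ − 1/a_t)] = 8873 m/s.
At r₂: circular v_c2 = √(μ/r₂) = 3928 m/s; transfer-apogee v_a = √[μ(2/r₂ − 1/a_t)] = 2673 m/s.
Δv₂ = v_c2 − v_a = 1255 m/s.
= 1.255 km/s.

Δv ≈ 1.255 km/s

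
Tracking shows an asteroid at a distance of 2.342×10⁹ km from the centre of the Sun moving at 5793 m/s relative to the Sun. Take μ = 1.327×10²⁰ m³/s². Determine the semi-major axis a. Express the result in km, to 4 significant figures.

a ≈ 1.664×10⁹ km

r = 2.342×10¹² m.
Vis-viva rearranged: 1/a = 2/r − v²/μ = 8.540×10⁻¹³ − 2.529×10⁻¹³ = 6.011×10⁻¹³ m⁻¹.
a = 1.664×10¹² m = 1.6637×10⁹ km.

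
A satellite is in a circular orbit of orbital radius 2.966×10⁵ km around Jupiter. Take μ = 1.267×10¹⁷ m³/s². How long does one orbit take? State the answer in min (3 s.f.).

r = 2.966×10⁵ km = 2.966×10⁸ m.
Kepler's third law: T = 2π√(r³/μ) = 2π√((2.966×10⁸)³ / 1.267×10¹⁷).
r³/μ = 2.059×10⁸ s², so T = 2π × 1.435×10⁴ = 9.017×10⁴ s.
Converting: 9.017×10⁴ s ÷ 60.00 = 1503 min.

T ≈ 1500 min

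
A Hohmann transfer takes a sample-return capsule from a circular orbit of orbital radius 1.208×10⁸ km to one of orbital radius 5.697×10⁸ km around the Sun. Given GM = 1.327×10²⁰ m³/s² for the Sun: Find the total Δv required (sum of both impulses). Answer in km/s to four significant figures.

Δv_total ≈ 15.67 km/s

r₁ = 1.208×10⁸ km = 1.208×10¹¹ m.
r₂ = 5.697×10⁸ km = 5.697×10¹¹ m.
Transfer ellipse a_t = (r₁ + r₂)/2 = 3.452×10¹¹ m.
At r₁: circular v_c1 = √(μ/r₁) = 33140 m/s; transfer-perihelion v_p = √[μ(2/r₁ − 1/a_t)] = 42580 m/s.
Δv₁ = v_p − v_c1 = 9432 m/s.
At r₂: circular v_c2 = √(μ/r₂) = 15260 m/s; transfer-aphelion v_a = √[μ(2/r₂ − 1/a_t)] = 9028 m/s.
Δv₂ = v_c2 − v_a = 6234 m/s.
Total Δv = Δv₁ + Δv₂ = 15670 m/s = 15.67 km/s.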